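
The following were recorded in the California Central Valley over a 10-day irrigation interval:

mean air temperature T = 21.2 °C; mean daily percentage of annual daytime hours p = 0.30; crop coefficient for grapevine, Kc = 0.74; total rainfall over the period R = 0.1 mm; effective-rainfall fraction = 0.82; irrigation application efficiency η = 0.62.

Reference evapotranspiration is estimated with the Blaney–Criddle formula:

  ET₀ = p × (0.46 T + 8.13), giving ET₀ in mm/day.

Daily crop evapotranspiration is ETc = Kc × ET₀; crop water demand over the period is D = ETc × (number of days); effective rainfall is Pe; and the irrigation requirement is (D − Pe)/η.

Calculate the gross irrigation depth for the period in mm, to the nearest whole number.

64 mm

ET₀ = 0.30 × (0.46 × 21.2 + 8.13) = 0.30 × 17.882 = 5.3646 mm/d
ETc = Kc × ET₀ = 0.74 × 5.3646 = 3.9698 mm/d
Crop demand D = ETc × 10 d = 3.9698 × 10 = 39.698 mm
Pe = 0.82 × 0.1 = 0.082 mm
D − Pe = 39.698 − 0.082 = 39.616 mm
Gross irrigation = 39.616 / 0.62 = 63.897 mm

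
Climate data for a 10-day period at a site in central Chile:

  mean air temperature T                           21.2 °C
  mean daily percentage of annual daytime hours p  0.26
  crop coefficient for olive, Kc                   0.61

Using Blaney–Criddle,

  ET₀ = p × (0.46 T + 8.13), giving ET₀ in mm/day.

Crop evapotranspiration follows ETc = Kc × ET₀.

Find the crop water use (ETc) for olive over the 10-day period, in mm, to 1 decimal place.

ET₀ = 0.26 × (0.46 × 21.2 + 8.13) = 0.26 × 17.882 = 4.6493 mm/d
ETc = Kc × ET₀ = 0.61 × 4.6493 = 2.8361 mm/d
Over 10 days: 2.8361 × 10 = 28.361 mm

28.4 mm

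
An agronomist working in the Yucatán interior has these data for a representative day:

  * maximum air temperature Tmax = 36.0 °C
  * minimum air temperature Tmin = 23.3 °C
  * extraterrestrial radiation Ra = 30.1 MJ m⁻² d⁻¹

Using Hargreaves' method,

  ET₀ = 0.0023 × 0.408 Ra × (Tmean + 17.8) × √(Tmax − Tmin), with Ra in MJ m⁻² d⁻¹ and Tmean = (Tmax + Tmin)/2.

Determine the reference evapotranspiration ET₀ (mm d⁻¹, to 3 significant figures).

Tmean = (36.0 + 23.3)/2 = 29.65 °C
0.408 Ra = 0.408 × 30.1 = 12.2808 mm/d equivalent
ET₀ = 0.0023 × 12.2808 × (29.65 + 17.8) × √12.7 = 0.0023 × 12.2808 × 47.45 × 3.5637 = 4.7763 mm/d

4.78 mm d⁻¹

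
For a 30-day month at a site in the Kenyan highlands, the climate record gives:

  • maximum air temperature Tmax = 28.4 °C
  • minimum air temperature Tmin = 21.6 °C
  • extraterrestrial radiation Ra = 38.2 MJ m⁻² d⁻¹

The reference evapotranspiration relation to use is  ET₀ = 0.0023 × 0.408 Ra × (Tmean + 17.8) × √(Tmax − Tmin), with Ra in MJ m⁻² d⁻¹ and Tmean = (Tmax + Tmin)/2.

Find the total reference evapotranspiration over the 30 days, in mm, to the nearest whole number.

Tmean = (28.4 + 21.6)/2 = 25.00 °C
0.408 Ra = 0.408 × 38.2 = 15.5856 mm/d equivalent
ET₀ = 0.0023 × 15.5856 × (25.00 + 17.8) × √6.8 = 0.0023 × 15.5856 × 42.80 × 2.6077 = 4.0009 mm/d
Over 30 days: 4.0009 × 30 = 120.027 mm

120 mm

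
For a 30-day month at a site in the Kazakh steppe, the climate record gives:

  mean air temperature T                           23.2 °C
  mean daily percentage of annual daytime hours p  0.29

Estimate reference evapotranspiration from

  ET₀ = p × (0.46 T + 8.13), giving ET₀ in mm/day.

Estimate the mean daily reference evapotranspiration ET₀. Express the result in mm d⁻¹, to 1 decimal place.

ET₀ = 0.29 × (0.46 × 23.2 + 8.13) = 0.29 × 18.802 = 5.4526 mm/d

5.5 mm d⁻¹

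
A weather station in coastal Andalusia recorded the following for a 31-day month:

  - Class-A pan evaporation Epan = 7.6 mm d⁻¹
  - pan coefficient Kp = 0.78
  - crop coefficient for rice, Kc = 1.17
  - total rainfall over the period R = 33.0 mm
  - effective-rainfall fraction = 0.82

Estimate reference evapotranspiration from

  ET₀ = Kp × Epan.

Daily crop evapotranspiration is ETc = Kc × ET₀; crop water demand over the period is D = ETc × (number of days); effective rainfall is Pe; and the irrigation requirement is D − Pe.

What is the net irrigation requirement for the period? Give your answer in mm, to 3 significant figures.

188 mm

ET₀ = 0.78 × 7.6 = 5.9280 mm/d
ETc = Kc × ET₀ = 1.17 × 5.9280 = 6.9358 mm/d
Crop demand D = ETc × 31 d = 6.9358 × 31 = 215.010 mm
Pe = 0.82 × 33.0 = 27.060 mm
D − Pe = 215.010 − 27.060 = 187.950 mm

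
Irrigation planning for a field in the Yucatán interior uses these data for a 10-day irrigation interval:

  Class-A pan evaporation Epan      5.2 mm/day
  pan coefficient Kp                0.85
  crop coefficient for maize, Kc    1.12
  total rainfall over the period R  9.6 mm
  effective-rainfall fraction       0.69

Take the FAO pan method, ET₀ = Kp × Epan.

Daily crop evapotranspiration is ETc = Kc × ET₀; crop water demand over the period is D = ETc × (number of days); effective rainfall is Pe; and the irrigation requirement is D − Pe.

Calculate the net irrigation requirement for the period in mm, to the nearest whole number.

ET₀ = 0.85 × 5.2 = 4.4200 mm/d
ETc = Kc × ET₀ = 1.12 × 4.4200 = 4.9504 mm/d
Crop demand D = ETc × 10 d = 4.9504 × 10 = 49.504 mm
Pe = 0.69 × 9.6 = 6.624 mm
D − Pe = 49.504 − 6.624 = 42.880 mm

43 mm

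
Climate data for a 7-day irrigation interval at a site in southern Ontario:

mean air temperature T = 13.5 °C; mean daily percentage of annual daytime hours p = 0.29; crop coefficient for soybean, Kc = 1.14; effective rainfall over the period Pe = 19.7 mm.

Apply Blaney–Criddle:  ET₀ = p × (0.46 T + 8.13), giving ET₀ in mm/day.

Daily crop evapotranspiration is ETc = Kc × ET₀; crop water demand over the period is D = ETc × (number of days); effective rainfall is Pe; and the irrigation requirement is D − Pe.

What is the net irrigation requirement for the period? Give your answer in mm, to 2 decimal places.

13.49 mm

ET₀ = 0.29 × (0.46 × 13.5 + 8.13) = 0.29 × 14.340 = 4.1586 mm/d
ETc = Kc × ET₀ = 1.14 × 4.1586 = 4.7408 mm/d
Crop demand D = ETc × 7 d = 4.7408 × 7 = 33.186 mm
D − Pe = 33.186 − 19.7 = 13.486 mm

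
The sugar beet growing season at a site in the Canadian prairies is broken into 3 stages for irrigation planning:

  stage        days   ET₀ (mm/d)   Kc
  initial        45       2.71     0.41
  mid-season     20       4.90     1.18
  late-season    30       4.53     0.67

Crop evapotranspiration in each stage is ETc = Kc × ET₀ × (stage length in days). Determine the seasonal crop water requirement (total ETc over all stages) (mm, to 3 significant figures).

257 mm

initial: 0.41 × 2.71 × 45 = 50.00 mm
mid-season: 1.18 × 4.90 × 20 = 115.64 mm
late-season: 0.67 × 4.53 × 30 = 91.05 mm
Seasonal total = 256.69 mm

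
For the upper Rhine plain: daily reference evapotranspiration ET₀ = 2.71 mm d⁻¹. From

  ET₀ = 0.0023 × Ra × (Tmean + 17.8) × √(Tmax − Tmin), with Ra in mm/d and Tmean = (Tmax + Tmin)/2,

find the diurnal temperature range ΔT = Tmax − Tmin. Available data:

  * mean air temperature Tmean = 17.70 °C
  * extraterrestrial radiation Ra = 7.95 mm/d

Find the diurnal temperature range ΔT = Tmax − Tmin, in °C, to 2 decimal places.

17.43 °C

√ΔT = ET₀ / [0.0023 × Ra × (Tmean+17.8)] = 2.71 / (0.0023 × 7.95 × 35.50) = 4.1749
ΔT = 4.1749² = 17.430 °C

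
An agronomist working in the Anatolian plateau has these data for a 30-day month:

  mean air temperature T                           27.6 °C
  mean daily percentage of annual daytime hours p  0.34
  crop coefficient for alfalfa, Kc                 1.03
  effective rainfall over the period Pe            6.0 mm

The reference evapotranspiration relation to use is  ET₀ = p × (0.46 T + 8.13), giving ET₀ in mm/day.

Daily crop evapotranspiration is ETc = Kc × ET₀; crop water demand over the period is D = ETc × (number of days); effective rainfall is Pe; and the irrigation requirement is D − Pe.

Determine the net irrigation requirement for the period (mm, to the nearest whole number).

213 mm

ET₀ = 0.34 × (0.46 × 27.6 + 8.13) = 0.34 × 20.826 = 7.0808 mm/d
ETc = Kc × ET₀ = 1.03 × 7.0808 = 7.2932 mm/d
Crop demand D = ETc × 30 d = 7.2932 × 30 = 218.796 mm
D − Pe = 218.796 − 6.0 = 212.796 mm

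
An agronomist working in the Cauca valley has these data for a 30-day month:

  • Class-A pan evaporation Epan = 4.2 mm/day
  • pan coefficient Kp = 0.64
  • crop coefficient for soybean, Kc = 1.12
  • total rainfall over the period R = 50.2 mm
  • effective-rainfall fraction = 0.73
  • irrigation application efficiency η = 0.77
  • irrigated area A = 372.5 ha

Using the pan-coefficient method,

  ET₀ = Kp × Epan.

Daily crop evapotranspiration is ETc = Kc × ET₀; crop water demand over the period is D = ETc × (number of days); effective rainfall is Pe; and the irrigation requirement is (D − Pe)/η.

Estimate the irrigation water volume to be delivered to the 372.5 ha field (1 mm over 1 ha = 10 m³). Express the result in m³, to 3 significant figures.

260000 m³

ET₀ = 0.64 × 4.2 = 2.6880 mm/d
ETc = Kc × ET₀ = 1.12 × 2.6880 = 3.0106 mm/d
Crop demand D = ETc × 30 d = 3.0106 × 30 = 90.318 mm
Pe = 0.73 × 50.2 = 36.646 mm
D − Pe = 90.318 − 36.646 = 53.672 mm
Gross irrigation = 53.672 / 0.77 = 69.704 mm
Volume = 69.704 mm × 372.5 ha × 10 = 259647.4 m³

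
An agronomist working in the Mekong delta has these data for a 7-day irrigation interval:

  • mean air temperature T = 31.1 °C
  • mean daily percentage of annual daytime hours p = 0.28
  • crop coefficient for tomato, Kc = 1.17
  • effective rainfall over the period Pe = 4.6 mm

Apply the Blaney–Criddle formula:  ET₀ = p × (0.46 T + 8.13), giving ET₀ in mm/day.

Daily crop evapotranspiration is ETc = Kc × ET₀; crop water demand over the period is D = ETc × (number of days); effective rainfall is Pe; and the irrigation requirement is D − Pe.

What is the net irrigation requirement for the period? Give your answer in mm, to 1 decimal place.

46.9 mm

ET₀ = 0.28 × (0.46 × 31.1 + 8.13) = 0.28 × 22.436 = 6.2821 mm/d
ETc = Kc × ET₀ = 1.17 × 6.2821 = 7.3501 mm/d
Crop demand D = ETc × 7 d = 7.3501 × 7 = 51.451 mm
D − Pe = 51.451 − 4.6 = 46.851 mm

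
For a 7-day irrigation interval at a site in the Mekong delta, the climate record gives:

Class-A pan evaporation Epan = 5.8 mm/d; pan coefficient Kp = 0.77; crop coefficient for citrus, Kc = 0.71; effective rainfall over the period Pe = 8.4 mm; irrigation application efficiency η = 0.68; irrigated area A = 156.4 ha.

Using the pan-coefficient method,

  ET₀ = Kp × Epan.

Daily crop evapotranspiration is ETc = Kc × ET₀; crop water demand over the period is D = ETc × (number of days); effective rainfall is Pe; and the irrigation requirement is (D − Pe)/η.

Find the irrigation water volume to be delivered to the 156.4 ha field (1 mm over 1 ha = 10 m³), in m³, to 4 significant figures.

ET₀ = 0.77 × 5.8 = 4.4660 mm/d
ETc = Kc × ET₀ = 0.71 × 4.4660 = 3.1709 mm/d
Crop demand D = ETc × 7 d = 3.1709 × 7 = 22.196 mm
D − Pe = 22.196 − 8.4 = 13.796 mm
Gross irrigation = 13.796 / 0.68 = 20.288 mm
Volume = 20.288 mm × 156.4 ha × 10 = 31730.4 m³

31730 m³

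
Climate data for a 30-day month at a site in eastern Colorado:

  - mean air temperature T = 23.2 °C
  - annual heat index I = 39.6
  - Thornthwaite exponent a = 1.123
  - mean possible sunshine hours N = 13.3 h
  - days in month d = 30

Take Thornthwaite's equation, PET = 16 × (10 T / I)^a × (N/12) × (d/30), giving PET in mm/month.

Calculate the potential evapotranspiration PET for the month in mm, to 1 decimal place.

129.1 mm

10T/I = 10 × 23.2 / 39.6 = 5.8586
(10T/I)^a = 5.8586^1.123 = 7.2817
Uncorrected PET = 16 × 7.2817 = 116.507 mm
Correction = (N/12)(d/30) = (13.3/12)(30/30) = 1.1083
PET = 116.507 × 1.1083 = 129.125 mm/month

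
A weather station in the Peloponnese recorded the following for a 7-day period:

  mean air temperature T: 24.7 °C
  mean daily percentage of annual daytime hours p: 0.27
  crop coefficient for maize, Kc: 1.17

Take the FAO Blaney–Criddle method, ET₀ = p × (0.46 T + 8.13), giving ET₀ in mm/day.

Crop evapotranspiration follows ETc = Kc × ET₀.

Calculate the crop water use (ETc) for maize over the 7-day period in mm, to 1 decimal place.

43.1 mm

ET₀ = 0.27 × (0.46 × 24.7 + 8.13) = 0.27 × 19.492 = 5.2628 mm/d
ETc = Kc × ET₀ = 1.17 × 5.2628 = 6.1575 mm/d
Over 7 days: 6.1575 × 7 = 43.103 mm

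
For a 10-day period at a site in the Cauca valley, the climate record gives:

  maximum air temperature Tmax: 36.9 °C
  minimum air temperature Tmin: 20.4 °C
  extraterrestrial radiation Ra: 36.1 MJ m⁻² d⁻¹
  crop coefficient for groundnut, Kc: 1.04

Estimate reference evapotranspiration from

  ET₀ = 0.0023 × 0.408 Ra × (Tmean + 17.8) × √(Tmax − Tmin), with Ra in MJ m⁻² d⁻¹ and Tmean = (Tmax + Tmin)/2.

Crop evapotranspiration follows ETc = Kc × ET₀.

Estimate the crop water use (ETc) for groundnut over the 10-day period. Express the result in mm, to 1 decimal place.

66.5 mm

Tmean = (36.9 + 20.4)/2 = 28.65 °C
0.408 Ra = 0.408 × 36.1 = 14.7288 mm/d equivalent
ET₀ = 0.0023 × 14.7288 × (28.65 + 17.8) × √16.5 = 0.0023 × 14.7288 × 46.45 × 4.0620 = 6.3918 mm/d
ETc = Kc × ET₀ = 1.04 × 6.3918 = 6.6475 mm/d
Over 10 days: 6.6475 × 10 = 66.475 mm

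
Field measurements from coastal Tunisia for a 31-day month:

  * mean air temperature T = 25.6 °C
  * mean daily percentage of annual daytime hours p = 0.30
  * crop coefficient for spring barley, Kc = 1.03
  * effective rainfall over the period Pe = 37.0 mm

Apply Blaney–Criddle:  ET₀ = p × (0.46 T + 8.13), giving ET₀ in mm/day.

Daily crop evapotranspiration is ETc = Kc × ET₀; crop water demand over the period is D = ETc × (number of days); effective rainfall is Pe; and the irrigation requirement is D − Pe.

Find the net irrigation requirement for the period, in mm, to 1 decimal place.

ET₀ = 0.30 × (0.46 × 25.6 + 8.13) = 0.30 × 19.906 = 5.9718 mm/d
ETc = Kc × ET₀ = 1.03 × 5.9718 = 6.1510 mm/d
Crop demand D = ETc × 31 d = 6.1510 × 31 = 190.681 mm
D − Pe = 190.681 − 37.0 = 153.681 mm

153.7 mm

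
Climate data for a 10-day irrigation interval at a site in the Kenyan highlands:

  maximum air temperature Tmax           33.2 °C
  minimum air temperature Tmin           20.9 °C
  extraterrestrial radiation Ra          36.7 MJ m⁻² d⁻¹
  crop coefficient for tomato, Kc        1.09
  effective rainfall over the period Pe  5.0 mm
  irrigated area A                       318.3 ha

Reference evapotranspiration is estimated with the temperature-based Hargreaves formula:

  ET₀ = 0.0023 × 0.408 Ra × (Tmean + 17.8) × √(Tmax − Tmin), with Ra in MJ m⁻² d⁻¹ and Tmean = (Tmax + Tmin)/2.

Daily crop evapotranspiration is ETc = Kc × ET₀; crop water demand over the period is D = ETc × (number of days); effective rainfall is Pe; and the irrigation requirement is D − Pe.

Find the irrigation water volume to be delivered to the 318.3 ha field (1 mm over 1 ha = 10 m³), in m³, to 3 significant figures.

Tmean = (33.2 + 20.9)/2 = 27.05 °C
0.408 Ra = 0.408 × 36.7 = 14.9736 mm/d equivalent
ET₀ = 0.0023 × 14.9736 × (27.05 + 17.8) × √12.3 = 0.0023 × 14.9736 × 44.85 × 3.5071 = 5.4171 mm/d
ETc = Kc × ET₀ = 1.09 × 5.4171 = 5.9046 mm/d
Crop demand D = ETc × 10 d = 5.9046 × 10 = 59.046 mm
D − Pe = 59.046 − 5.0 = 54.046 mm
Volume = 54.046 mm × 318.3 ha × 10 = 172028.4 m³

172000 m³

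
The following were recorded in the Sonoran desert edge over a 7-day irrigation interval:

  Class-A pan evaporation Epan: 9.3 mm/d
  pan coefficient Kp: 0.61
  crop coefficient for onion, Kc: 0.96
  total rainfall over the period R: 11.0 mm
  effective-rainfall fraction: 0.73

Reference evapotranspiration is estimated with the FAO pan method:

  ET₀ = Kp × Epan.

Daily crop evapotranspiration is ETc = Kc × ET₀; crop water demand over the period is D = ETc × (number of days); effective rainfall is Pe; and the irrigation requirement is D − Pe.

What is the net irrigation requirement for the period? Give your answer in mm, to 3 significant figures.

ET₀ = 0.61 × 9.3 = 5.6730 mm/d
ETc = Kc × ET₀ = 0.96 × 5.6730 = 5.4461 mm/d
Crop demand D = ETc × 7 d = 5.4461 × 7 = 38.123 mm
Pe = 0.73 × 11.0 = 8.030 mm
D − Pe = 38.123 − 8.030 = 30.093 mm

30.1 mm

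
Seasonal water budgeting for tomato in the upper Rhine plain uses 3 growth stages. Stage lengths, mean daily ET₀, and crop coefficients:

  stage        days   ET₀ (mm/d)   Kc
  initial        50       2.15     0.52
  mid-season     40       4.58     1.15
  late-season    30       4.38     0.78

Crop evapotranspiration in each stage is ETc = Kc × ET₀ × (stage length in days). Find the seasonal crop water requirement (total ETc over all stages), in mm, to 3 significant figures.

initial: 0.52 × 2.15 × 50 = 55.90 mm
mid-season: 1.15 × 4.58 × 40 = 210.68 mm
late-season: 0.78 × 4.38 × 30 = 102.49 mm
Seasonal total = 369.07 mm

369 mm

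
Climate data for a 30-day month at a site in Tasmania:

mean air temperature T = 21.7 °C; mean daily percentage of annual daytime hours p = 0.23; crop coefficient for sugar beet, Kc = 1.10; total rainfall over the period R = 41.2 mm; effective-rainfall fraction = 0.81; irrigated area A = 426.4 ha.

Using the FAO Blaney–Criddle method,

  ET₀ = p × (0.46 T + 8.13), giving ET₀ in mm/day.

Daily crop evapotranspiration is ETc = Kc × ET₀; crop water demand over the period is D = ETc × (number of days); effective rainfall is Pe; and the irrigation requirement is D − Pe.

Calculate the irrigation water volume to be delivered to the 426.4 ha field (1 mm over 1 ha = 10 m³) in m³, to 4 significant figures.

443900 m³

ET₀ = 0.23 × (0.46 × 21.7 + 8.13) = 0.23 × 18.112 = 4.1658 mm/d
ETc = Kc × ET₀ = 1.10 × 4.1658 = 4.5824 mm/d
Crop demand D = ETc × 30 d = 4.5824 × 30 = 137.472 mm
Pe = 0.81 × 41.2 = 33.372 mm
D − Pe = 137.472 − 33.372 = 104.100 mm
Volume = 104.100 mm × 426.4 ha × 10 = 443882.4 m³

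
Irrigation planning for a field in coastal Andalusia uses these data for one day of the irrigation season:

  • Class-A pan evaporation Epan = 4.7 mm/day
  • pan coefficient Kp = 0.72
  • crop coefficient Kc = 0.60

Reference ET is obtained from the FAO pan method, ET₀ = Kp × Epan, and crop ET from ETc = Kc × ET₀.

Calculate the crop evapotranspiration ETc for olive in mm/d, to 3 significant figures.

2.03 mm/d

ET₀ = 0.72 × 4.7 = 3.3840 mm/d
ETc = Kc × ET₀ = 0.60 × 3.3840 = 2.0304 mm/d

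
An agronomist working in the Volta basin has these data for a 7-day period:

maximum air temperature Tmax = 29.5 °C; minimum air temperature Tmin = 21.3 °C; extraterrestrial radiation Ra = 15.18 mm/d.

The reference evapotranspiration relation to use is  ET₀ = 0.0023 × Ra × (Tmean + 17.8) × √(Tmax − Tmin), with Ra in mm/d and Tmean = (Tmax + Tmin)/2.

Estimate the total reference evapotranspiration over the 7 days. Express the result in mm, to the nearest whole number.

30 mm

Tmean = (29.5 + 21.3)/2 = 25.40 °C
ET₀ = 0.0023 × 15.18 × (25.40 + 17.8) × √8.2 = 0.0023 × 15.18 × 43.20 × 2.8636 = 4.3191 mm/d
Over 7 days: 4.3191 × 7 = 30.234 mm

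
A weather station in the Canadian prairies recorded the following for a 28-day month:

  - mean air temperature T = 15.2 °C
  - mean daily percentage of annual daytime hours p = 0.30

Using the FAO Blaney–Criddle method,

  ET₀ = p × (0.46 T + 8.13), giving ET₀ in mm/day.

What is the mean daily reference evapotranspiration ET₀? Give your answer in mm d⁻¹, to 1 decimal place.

ET₀ = 0.30 × (0.46 × 15.2 + 8.13) = 0.30 × 15.122 = 4.5366 mm/d

4.5 mm d⁻¹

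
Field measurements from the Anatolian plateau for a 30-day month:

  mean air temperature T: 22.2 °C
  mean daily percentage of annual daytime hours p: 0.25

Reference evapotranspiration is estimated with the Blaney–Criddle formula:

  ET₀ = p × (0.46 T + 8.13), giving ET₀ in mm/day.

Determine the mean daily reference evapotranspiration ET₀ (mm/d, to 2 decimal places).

ET₀ = 0.25 × (0.46 × 22.2 + 8.13) = 0.25 × 18.342 = 4.5855 mm/d

4.59 mm/d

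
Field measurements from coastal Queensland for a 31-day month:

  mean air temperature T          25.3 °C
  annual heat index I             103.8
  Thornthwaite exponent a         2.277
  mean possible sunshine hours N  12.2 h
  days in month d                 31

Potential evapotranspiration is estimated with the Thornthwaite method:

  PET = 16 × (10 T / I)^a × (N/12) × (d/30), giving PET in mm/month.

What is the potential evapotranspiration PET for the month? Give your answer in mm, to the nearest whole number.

10T/I = 10 × 25.3 / 103.8 = 2.4374
(10T/I)^a = 2.4374^2.277 = 7.6038
Uncorrected PET = 16 × 7.6038 = 121.661 mm
Correction = (N/12)(d/30) = (12.2/12)(31/30) = 1.0506
PET = 121.661 × 1.0506 = 127.817 mm/month

128 mm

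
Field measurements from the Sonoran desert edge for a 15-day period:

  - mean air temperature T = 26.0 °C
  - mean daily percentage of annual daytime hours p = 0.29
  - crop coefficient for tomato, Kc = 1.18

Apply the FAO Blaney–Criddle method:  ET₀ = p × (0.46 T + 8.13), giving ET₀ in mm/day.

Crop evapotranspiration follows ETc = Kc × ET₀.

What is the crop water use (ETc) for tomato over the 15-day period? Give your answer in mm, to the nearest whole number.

ET₀ = 0.29 × (0.46 × 26.0 + 8.13) = 0.29 × 20.090 = 5.8261 mm/d
ETc = Kc × ET₀ = 1.18 × 5.8261 = 6.8748 mm/d
Over 15 days: 6.8748 × 15 = 103.122 mm

103 mm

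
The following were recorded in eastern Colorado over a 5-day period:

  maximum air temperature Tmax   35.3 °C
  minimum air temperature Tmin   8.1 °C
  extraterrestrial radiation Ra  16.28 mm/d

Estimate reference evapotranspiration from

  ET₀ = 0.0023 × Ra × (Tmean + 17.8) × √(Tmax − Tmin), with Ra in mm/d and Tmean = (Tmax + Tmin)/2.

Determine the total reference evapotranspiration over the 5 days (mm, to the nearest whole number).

Tmean = (35.3 + 8.1)/2 = 21.70 °C
ET₀ = 0.0023 × 16.28 × (21.70 + 17.8) × √27.2 = 0.0023 × 16.28 × 39.50 × 5.2154 = 7.7138 mm/d
Over 5 days: 7.7138 × 5 = 38.569 mm

39 mm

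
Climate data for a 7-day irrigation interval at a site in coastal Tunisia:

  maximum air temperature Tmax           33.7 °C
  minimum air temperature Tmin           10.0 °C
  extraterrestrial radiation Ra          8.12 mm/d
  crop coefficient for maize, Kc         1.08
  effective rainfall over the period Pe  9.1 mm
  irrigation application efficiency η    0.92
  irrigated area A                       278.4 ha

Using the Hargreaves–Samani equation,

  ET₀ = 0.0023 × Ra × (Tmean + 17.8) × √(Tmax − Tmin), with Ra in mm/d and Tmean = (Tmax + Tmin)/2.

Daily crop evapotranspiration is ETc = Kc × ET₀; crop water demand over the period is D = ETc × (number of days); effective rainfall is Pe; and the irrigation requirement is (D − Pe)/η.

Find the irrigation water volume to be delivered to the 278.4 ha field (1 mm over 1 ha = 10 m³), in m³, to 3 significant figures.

Tmean = (33.7 + 10.0)/2 = 21.85 °C
ET₀ = 0.0023 × 8.12 × (21.85 + 17.8) × √23.7 = 0.0023 × 8.12 × 39.65 × 4.8683 = 3.6050 mm/d
ETc = Kc × ET₀ = 1.08 × 3.6050 = 3.8934 mm/d
Crop demand D = ETc × 7 d = 3.8934 × 7 = 27.254 mm
D − Pe = 27.254 − 9.1 = 18.154 mm
Gross irrigation = 18.154 / 0.92 = 19.733 mm
Volume = 19.733 mm × 278.4 ha × 10 = 54936.7 m³

54900 m³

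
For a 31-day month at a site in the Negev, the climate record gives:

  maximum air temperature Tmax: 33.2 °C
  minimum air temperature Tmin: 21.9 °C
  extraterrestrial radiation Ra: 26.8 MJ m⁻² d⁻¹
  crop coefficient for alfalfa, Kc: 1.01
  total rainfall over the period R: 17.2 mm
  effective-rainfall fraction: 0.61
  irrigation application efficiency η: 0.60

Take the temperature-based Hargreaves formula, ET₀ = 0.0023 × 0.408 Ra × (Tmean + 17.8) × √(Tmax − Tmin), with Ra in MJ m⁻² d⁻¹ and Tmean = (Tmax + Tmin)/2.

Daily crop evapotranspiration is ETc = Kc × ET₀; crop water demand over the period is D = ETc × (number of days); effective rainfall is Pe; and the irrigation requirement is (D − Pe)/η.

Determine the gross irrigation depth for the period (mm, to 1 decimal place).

182.6 mm

Tmean = (33.2 + 21.9)/2 = 27.55 °C
0.408 Ra = 0.408 × 26.8 = 10.9344 mm/d equivalent
ET₀ = 0.0023 × 10.9344 × (27.55 + 17.8) × √11.3 = 0.0023 × 10.9344 × 45.35 × 3.3615 = 3.8338 mm/d
ETc = Kc × ET₀ = 1.01 × 3.8338 = 3.8721 mm/d
Crop demand D = ETc × 31 d = 3.8721 × 31 = 120.035 mm
Pe = 0.61 × 17.2 = 10.492 mm
D − Pe = 120.035 − 10.492 = 109.543 mm
Gross irrigation = 109.543 / 0.60 = 182.572 mm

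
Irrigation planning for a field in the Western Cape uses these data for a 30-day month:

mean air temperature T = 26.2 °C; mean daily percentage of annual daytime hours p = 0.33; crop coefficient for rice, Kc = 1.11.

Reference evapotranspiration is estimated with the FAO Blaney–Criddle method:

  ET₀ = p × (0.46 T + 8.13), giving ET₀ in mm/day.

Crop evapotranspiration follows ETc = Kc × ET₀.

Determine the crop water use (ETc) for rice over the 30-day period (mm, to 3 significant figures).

ET₀ = 0.33 × (0.46 × 26.2 + 8.13) = 0.33 × 20.182 = 6.6601 mm/d
ETc = Kc × ET₀ = 1.11 × 6.6601 = 7.3927 mm/d
Over 30 days: 7.3927 × 30 = 221.781 mm

222 mm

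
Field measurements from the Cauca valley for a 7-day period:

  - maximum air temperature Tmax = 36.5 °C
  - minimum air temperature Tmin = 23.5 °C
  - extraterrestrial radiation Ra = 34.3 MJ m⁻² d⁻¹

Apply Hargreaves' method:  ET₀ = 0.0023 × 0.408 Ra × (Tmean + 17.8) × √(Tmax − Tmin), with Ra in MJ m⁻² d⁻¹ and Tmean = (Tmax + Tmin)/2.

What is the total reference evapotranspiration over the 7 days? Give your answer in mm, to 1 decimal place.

Tmean = (36.5 + 23.5)/2 = 30.00 °C
0.408 Ra = 0.408 × 34.3 = 13.9944 mm/d equivalent
ET₀ = 0.0023 × 13.9944 × (30.00 + 17.8) × √13.0 = 0.0023 × 13.9944 × 47.80 × 3.6056 = 5.5474 mm/d
Over 7 days: 5.5474 × 7 = 38.832 mm

38.8 mm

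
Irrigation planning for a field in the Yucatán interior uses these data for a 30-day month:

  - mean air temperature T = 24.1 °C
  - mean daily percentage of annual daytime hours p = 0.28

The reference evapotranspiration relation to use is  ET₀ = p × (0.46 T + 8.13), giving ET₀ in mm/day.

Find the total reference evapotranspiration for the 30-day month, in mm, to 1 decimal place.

161.4 mm

ET₀ = 0.28 × (0.46 × 24.1 + 8.13) = 0.28 × 19.216 = 5.3805 mm/d
Monthly total = 5.3805 × 30 = 161.415 mm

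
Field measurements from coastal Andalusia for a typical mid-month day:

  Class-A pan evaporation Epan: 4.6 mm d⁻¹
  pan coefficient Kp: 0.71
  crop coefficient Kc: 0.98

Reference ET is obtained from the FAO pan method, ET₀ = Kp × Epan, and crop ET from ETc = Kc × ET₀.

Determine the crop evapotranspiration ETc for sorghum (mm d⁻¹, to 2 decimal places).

3.20 mm d⁻¹

ET₀ = 0.71 × 4.6 = 3.2660 mm/d
ETc = Kc × ET₀ = 0.98 × 3.2660 = 3.2007 mm/d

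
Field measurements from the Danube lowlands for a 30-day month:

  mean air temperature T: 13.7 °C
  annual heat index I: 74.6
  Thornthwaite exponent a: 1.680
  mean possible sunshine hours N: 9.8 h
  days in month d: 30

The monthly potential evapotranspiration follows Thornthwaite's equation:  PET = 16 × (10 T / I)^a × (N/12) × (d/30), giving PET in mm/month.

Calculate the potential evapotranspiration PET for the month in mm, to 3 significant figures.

36.3 mm

10T/I = 10 × 13.7 / 74.6 = 1.8365
(10T/I)^a = 1.8365^1.680 = 2.7765
Uncorrected PET = 16 × 2.7765 = 44.424 mm
Correction = (N/12)(d/30) = (9.8/12)(30/30) = 0.8167
PET = 44.424 × 0.8167 = 36.281 mm/month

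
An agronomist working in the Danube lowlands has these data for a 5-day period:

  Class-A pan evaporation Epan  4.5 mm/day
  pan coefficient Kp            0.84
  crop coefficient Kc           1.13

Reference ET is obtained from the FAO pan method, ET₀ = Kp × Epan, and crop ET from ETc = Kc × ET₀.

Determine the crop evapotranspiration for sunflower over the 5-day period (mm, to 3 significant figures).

ET₀ = 0.84 × 4.5 = 3.7800 mm/d
ETc = Kc × ET₀ = 1.13 × 3.7800 = 4.2714 mm/d
Over 5 days: 4.2714 × 5 = 21.357 mm

21.4 mm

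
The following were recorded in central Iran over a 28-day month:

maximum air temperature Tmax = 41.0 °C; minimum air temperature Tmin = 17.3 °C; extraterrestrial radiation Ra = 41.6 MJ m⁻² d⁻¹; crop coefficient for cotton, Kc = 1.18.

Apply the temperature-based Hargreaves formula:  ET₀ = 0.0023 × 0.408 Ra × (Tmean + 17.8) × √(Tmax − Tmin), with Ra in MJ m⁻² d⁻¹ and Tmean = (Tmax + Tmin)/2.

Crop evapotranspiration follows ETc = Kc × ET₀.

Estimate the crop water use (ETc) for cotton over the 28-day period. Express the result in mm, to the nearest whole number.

Tmean = (41.0 + 17.3)/2 = 29.15 °C
0.408 Ra = 0.408 × 41.6 = 16.9728 mm/d equivalent
ET₀ = 0.0023 × 16.9728 × (29.15 + 17.8) × √23.7 = 0.0023 × 16.9728 × 46.95 × 4.8683 = 8.9227 mm/d
ETc = Kc × ET₀ = 1.18 × 8.9227 = 10.5288 mm/d
Over 28 days: 10.5288 × 28 = 294.806 mm

295 mm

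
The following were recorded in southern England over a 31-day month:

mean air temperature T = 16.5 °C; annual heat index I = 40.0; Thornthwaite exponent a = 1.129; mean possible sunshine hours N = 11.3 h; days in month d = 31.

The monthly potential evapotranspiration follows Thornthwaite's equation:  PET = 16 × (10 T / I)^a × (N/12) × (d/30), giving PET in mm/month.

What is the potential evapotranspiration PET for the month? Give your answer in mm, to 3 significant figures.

77.1 mm

10T/I = 10 × 16.5 / 40.0 = 4.1250
(10T/I)^a = 4.1250^1.129 = 4.9524
Uncorrected PET = 16 × 4.9524 = 79.238 mm
Correction = (N/12)(d/30) = (11.3/12)(31/30) = 0.9731
PET = 79.238 × 0.9731 = 77.106 mm/month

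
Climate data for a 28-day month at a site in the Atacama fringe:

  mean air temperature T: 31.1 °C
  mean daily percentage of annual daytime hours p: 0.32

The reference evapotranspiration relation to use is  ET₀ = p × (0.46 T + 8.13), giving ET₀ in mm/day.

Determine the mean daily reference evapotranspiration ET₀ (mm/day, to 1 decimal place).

7.2 mm/day

ET₀ = 0.32 × (0.46 × 31.1 + 8.13) = 0.32 × 22.436 = 7.1795 mm/d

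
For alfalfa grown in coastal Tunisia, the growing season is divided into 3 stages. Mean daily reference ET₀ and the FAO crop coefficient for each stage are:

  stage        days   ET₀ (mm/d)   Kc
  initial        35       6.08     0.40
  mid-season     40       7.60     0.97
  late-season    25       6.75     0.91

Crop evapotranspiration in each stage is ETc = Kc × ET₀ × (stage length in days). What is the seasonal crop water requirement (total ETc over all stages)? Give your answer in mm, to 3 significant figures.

534 mm

initial: 0.40 × 6.08 × 35 = 85.12 mm
mid-season: 0.97 × 7.60 × 40 = 294.88 mm
late-season: 0.91 × 6.75 × 25 = 153.56 mm
Seasonal total = 533.56 mm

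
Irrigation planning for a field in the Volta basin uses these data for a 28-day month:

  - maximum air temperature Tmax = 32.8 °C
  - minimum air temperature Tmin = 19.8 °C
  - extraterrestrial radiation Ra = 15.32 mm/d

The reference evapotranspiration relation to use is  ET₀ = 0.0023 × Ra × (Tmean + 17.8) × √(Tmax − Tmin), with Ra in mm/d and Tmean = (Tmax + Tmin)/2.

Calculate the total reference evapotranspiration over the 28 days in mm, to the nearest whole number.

Tmean = (32.8 + 19.8)/2 = 26.30 °C
ET₀ = 0.0023 × 15.32 × (26.30 + 17.8) × √13.0 = 0.0023 × 15.32 × 44.10 × 3.6056 = 5.6028 mm/d
Over 28 days: 5.6028 × 28 = 156.878 mm

157 mm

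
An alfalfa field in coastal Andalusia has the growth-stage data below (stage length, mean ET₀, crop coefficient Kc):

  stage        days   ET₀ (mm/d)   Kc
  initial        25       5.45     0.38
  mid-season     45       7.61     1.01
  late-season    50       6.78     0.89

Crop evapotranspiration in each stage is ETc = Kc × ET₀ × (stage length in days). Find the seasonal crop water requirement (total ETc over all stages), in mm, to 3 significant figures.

699 mm

initial: 0.38 × 5.45 × 25 = 51.78 mm
mid-season: 1.01 × 7.61 × 45 = 345.87 mm
late-season: 0.89 × 6.78 × 50 = 301.71 mm
Seasonal total = 699.36 mm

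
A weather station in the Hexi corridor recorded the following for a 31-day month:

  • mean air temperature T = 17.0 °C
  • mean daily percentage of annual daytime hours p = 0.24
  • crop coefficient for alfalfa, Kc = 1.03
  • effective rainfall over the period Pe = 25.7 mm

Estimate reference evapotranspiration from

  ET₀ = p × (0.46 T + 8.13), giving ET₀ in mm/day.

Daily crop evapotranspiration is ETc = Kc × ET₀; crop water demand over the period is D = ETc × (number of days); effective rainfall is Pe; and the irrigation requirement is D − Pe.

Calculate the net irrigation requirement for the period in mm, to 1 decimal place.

96.5 mm

ET₀ = 0.24 × (0.46 × 17.0 + 8.13) = 0.24 × 15.950 = 3.8280 mm/d
ETc = Kc × ET₀ = 1.03 × 3.8280 = 3.9428 mm/d
Crop demand D = ETc × 31 d = 3.9428 × 31 = 122.227 mm
D − Pe = 122.227 − 25.7 = 96.527 mm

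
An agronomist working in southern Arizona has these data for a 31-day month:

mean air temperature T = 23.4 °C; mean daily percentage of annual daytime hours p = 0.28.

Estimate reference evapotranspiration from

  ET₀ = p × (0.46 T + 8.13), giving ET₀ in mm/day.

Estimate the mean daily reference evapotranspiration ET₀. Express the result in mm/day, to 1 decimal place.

ET₀ = 0.28 × (0.46 × 23.4 + 8.13) = 0.28 × 18.894 = 5.2903 mm/d

5.3 mm/day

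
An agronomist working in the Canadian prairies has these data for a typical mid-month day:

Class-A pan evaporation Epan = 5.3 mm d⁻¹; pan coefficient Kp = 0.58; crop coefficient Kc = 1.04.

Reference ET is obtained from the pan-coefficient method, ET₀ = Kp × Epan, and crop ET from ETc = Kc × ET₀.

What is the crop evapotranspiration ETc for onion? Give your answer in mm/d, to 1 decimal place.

ET₀ = 0.58 × 5.3 = 3.0740 mm/d
ETc = Kc × ET₀ = 1.04 × 3.0740 = 3.1970 mm/d

3.2 mm/d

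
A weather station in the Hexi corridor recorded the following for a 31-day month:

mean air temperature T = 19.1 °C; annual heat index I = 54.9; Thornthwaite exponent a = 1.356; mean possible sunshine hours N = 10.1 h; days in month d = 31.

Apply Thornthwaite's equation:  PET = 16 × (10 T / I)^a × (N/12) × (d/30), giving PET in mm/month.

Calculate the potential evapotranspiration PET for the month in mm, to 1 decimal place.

75.5 mm

10T/I = 10 × 19.1 / 54.9 = 3.4791
(10T/I)^a = 3.4791^1.356 = 5.4229
Uncorrected PET = 16 × 5.4229 = 86.766 mm
Correction = (N/12)(d/30) = (10.1/12)(31/30) = 0.8697
PET = 86.766 × 0.8697 = 75.460 mm/month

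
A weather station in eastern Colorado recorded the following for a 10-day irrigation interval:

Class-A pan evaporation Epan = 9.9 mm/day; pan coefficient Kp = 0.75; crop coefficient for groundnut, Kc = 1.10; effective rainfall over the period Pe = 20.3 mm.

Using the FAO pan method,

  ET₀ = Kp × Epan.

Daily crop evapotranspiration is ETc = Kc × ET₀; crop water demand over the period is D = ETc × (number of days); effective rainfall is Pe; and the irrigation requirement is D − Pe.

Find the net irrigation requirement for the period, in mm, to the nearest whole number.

ET₀ = 0.75 × 9.9 = 7.4250 mm/d
ETc = Kc × ET₀ = 1.10 × 7.4250 = 8.1675 mm/d
Crop demand D = ETc × 10 d = 8.1675 × 10 = 81.675 mm
D − Pe = 81.675 − 20.3 = 61.375 mm

61 mm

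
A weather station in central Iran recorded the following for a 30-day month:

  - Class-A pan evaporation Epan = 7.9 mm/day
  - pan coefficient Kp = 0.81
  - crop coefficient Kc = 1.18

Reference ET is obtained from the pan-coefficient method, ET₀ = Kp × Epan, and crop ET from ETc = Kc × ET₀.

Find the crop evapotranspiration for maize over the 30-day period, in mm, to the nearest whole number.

227 mm

ET₀ = 0.81 × 7.9 = 6.3990 mm/d
ETc = Kc × ET₀ = 1.18 × 6.3990 = 7.5508 mm/d
Over 30 days: 7.5508 × 30 = 226.524 mm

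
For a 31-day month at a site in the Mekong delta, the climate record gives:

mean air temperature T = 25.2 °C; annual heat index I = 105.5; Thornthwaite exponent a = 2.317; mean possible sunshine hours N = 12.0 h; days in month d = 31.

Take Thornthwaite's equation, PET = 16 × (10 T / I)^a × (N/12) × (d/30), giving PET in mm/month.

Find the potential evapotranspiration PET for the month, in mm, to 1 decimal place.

10T/I = 10 × 25.2 / 105.5 = 2.3886
(10T/I)^a = 2.3886^2.317 = 7.5190
Uncorrected PET = 16 × 7.5190 = 120.304 mm
Correction = (N/12)(d/30) = (12.0/12)(31/30) = 1.0333
PET = 120.304 × 1.0333 = 124.310 mm/month

124.3 mm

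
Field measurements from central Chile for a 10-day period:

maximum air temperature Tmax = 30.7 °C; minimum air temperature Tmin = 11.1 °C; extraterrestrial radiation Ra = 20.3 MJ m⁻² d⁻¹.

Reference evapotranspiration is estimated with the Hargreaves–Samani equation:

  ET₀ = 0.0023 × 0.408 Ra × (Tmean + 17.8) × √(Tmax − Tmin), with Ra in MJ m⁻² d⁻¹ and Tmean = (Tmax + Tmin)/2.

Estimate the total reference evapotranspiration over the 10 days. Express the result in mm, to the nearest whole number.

33 mm

Tmean = (30.7 + 11.1)/2 = 20.90 °C
0.408 Ra = 0.408 × 20.3 = 8.2824 mm/d equivalent
ET₀ = 0.0023 × 8.2824 × (20.90 + 17.8) × √19.6 = 0.0023 × 8.2824 × 38.70 × 4.4272 = 3.2638 mm/d
Over 10 days: 3.2638 × 10 = 32.638 mm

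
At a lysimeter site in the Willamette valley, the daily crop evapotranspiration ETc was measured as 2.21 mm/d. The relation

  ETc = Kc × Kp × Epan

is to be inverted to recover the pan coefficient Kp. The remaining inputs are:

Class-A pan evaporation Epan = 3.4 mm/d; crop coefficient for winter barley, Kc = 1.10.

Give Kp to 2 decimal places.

0.59

ETc = Kc × Kp × Epan  ⇒  Kp = ETc / (Kc × Epan)
Kp = 2.21 / (1.10 × 3.4) = 2.21 / 3.740 = 0.5909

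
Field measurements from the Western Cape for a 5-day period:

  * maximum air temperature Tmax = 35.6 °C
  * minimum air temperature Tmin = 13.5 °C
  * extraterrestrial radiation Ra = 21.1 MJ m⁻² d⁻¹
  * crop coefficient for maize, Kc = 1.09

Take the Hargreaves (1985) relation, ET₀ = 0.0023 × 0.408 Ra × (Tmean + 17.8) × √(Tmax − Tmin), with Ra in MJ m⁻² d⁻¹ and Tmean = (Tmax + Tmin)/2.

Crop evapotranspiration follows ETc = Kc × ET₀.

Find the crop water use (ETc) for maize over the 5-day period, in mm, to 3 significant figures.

Tmean = (35.6 + 13.5)/2 = 24.55 °C
0.408 Ra = 0.408 × 21.1 = 8.6088 mm/d equivalent
ET₀ = 0.0023 × 8.6088 × (24.55 + 17.8) × √22.1 = 0.0023 × 8.6088 × 42.35 × 4.7011 = 3.9421 mm/d
ETc = Kc × ET₀ = 1.09 × 3.9421 = 4.2969 mm/d
Over 5 days: 4.2969 × 5 = 21.485 mm

21.5 mm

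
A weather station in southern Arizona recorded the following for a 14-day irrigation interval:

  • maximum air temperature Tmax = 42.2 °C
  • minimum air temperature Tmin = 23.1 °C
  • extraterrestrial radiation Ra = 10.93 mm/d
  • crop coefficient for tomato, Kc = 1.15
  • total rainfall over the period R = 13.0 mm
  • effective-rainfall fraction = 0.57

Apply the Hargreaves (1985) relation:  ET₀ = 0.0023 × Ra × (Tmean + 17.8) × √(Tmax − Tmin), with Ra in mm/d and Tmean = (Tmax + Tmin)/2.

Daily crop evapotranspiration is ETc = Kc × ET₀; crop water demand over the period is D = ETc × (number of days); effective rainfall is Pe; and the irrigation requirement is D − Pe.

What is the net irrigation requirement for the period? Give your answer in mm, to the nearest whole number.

Tmean = (42.2 + 23.1)/2 = 32.65 °C
ET₀ = 0.0023 × 10.93 × (32.65 + 17.8) × √19.1 = 0.0023 × 10.93 × 50.45 × 4.3704 = 5.5428 mm/d
ETc = Kc × ET₀ = 1.15 × 5.5428 = 6.3742 mm/d
Crop demand D = ETc × 14 d = 6.3742 × 14 = 89.239 mm
Pe = 0.57 × 13.0 = 7.410 mm
D − Pe = 89.239 − 7.410 = 81.829 mm

82 mm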